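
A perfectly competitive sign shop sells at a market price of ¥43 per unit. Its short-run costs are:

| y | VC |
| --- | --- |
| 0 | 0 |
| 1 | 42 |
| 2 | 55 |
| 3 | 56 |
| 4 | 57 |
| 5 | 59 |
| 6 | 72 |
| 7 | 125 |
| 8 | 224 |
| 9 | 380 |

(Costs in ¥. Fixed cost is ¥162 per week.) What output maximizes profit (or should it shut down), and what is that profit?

Compute π = P·y − TC at each output: y=0: -162; y=1: -161; y=2: -131; y=3: -89; y=4: -47; y=5: -6; y=6: 24; y=7: 14; y=8: -42; y=9: -155.
Profit is maximized at y = 6. AVC there is 72/6 = ¥12 ≤ P, so producing beats shutting down (which would give -¥162).

y = 6; profit = ¥24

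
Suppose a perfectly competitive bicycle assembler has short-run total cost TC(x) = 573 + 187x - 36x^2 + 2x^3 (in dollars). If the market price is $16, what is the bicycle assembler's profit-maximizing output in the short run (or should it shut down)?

From TC, MC = TC'(x) = 187 - 72x + 6x^2 and AVC = VC/x = 187 - 36x + 2x^2.
AVC is minimized where dAVC/dx = -36 + 4x = 0, at x = 9; min AVC = 187 - 36·9 + 2·9^2 = $25.
With P < min AVC ($16 < $25), every unit sold adds to the loss.
Shutting down limits the loss to fixed cost, $573.

Shut down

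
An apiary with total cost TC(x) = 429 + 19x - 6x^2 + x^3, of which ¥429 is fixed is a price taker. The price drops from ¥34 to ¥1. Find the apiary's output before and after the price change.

AVC = 19 - 6x + x^2, minimized at x = 3 where min AVC = ¥10. MC = 19 - 12x + 3x^2.
At P = ¥34 ≥ min AVC, set P = MC on the rising branch: x = 5.
At P = ¥1 < min AVC = ¥10, price no longer covers variable cost at any output, so the firm shuts down: x = 0.

Output falls from 5 to 0 (the firm shuts down)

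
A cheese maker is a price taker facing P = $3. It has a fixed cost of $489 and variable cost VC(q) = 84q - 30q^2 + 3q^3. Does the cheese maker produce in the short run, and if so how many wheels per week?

Shut down

Strip out fixed cost: VC = 84q - 30q^2 + 3q^3. Then AVC = 84 - 30q + 3q^2 and MC = 84 - 60q + 9q^2.
AVC hits its minimum where MC = AVC, at q = 5, giving min AVC = 84 - 30·5 + 3·5^2 = $9.
Since P = $3 < min AVC = $9, price fails to cover variable cost at any output.
The firm minimizes its loss by shutting down and losing only its fixed cost of $489.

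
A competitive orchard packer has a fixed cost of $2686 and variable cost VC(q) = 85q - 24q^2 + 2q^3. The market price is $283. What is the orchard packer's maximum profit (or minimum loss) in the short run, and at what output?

AVC = 85 - 24q + 2q^2; min AVC = $13 at q = 6. Since P = $283 ≥ min AVC, the firm produces.
MC = 85 - 48q + 6q^2. Setting P = MC and taking the root on the rising branch gives q* = 11.
TR = 283·11 = 3113. TC = 2686 + 693 = 3379. Profit = 3113 − 3379 = -$266.
That loss of $266 beats the $2686 the firm would lose by shutting down; producing recovers $2420 of fixed cost.

Profit = -$266 at q = 11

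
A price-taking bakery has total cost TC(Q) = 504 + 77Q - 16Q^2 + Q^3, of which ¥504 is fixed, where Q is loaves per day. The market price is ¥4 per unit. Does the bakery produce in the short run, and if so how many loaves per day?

Shut down

From TC, MC = TC'(Q) = 77 - 32Q + 3Q^2 and AVC = VC/Q = 77 - 16Q + Q^2.
The AVC parabola has its vertex at Q = 16/2 = 8, where AVC = 77 - 16·8 + 8^2 = ¥13.
With P < min AVC (¥4 < ¥13), every unit sold adds to the loss.
The firm minimizes its loss by shutting down and losing only its fixed cost of ¥504.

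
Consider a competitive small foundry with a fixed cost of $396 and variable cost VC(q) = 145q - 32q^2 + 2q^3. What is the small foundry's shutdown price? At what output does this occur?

The firm shuts down when price falls below the minimum of average variable cost. AVC = VC/q = 145 - 32q + 2q^2.
At the minimum of AVC, MC = AVC. MC = 145 - 64q + 6q^2; setting MC = AVC gives 4q^2 - 32q = 0, so q = 8. min AVC = 17.
The firm shuts down for any P below $17.

$17 per unit, at q = 8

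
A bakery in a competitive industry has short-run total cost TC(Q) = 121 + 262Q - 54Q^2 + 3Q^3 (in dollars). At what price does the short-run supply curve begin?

The firm shuts down when price falls below the minimum of average variable cost. AVC = VC/Q = 262 - 54Q + 3Q^2.
dAVC/dQ = -54 + 6Q = 0 gives Q = 9. min AVC = 262 - 54·9 + 3·9^2 = 19.
The firm shuts down for any P below $19.

$19 per unit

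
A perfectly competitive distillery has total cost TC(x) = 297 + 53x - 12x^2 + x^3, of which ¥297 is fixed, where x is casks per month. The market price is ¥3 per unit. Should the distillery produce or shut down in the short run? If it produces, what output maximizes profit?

Shut down

Variable cost is VC = 53x - 12x^2 + x^3, so AVC = VC/x = 53 - 12x + x^2 and MC = dTC/dx = 53 - 24x + 3x^2.
AVC is minimized where dAVC/dx = -12 + 2x = 0, at x = 6; min AVC = 53 - 12·6 + 6^2 = ¥17.
P = ¥3 lies below min AVC = ¥17; no output level covers variable cost.
The firm minimizes its loss by shutting down and losing only its fixed cost of ¥297.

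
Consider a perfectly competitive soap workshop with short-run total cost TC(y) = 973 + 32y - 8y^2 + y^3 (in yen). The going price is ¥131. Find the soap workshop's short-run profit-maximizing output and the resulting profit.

Profit = -¥163 at y = 9

AVC = 32 - 8y + y^2; min AVC = ¥16 at y = 4. Since P = ¥131 ≥ min AVC, the firm produces.
With MC = 32 - 16y + 3y^2, P = MC on the upward-sloping part at y* = 9.
TR = 131·9 = 1179. TC = 973 + 369 = 1342. Profit = 1179 − 1342 = -¥163.
Shutting down would mean losing the fixed cost of ¥973, so operating at a loss of ¥163 is better by ¥810.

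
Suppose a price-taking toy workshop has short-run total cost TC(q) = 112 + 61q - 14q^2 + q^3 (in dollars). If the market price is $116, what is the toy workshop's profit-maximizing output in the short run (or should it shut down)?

Produce at q = 11

Strip out fixed cost: VC = 61q - 14q^2 + q^3. Then AVC = 61 - 14q + q^2 and MC = 61 - 28q + 3q^2.
The AVC parabola has its vertex at q = 14/2 = 7, where AVC = 61 - 14·7 + 7^2 = $12.
Since P = $116 ≥ min AVC = $12, price covers variable cost and the firm should produce.
Set P = MC: 116 = 61 - 28q + 3q^2 → -55 - 28q + 3q^2 = 0. The roots are q = -5/3 and q = 11; the profit-maximizing output is on the rising part of MC, so q* = 11.
Check: AVC at q = 11 is $28 ≤ P, so revenue covers variable cost.
Profit = P·q − TC = 116·11 − 420 = $856.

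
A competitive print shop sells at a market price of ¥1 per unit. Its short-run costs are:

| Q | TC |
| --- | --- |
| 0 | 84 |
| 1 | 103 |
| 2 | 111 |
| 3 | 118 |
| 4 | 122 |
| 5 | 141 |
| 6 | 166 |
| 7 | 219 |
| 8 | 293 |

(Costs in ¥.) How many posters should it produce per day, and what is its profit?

Profit at each row (π = 1Q − TC): Q=0: -84; Q=1: -102; Q=2: -109; Q=3: -115; Q=4: -118; Q=5: -136; Q=6: -160; Q=7: -212; Q=8: -285.
Profit is highest at Q = 0. Equivalently, the lowest AVC in the table is 38/4 ≈ ¥9.50 at Q = 4, and P = ¥1 falls below it — price never covers variable cost, so the firm shuts down and loses only its fixed cost.

Q = 0 (shut down); profit = -¥84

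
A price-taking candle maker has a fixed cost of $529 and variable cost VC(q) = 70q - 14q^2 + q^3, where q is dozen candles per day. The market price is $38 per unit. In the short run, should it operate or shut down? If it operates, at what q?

Produce at q = 8

Strip out fixed cost: VC = 70q - 14q^2 + q^3. Then AVC = 70 - 14q + q^2 and MC = 70 - 28q + 3q^2.
AVC is minimized where dAVC/dq = -14 + 2q = 0, at q = 7; min AVC = 70 - 14·7 + 7^2 = $21.
Because $38 ≥ $21, revenue can cover variable cost; the firm operates.
P = MC gives 32 - 28q + 3q^2 = 0, with roots 4/3 and 8. Take the larger (rising MC): q* = 8.
Check: AVC at q = 8 is $22 ≤ P, so revenue covers variable cost.
Profit = P·q − TC = 38·8 − 705 = -$401, a loss, but smaller than the $529 fixed cost the firm would lose by shutting down.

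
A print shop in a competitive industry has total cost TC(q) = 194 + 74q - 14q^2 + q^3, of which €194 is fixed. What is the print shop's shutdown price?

€25 per unit

The firm shuts down when price falls below the minimum of average variable cost. AVC = VC/q = 74 - 14q + q^2.
dAVC/dq = -14 + 2q = 0 gives q = 7. min AVC = 74 - 14·7 + 7^2 = 25.
For P < €25 the firm produces nothing.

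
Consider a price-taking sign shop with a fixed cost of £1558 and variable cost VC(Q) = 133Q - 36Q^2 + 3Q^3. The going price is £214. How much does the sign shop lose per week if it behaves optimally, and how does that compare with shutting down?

AVC = 133 - 36Q + 3Q^2 has its minimum £25 at Q = 6; price £214 clears that bar, so the firm operates.
MC = 133 - 72Q + 9Q^2. Setting P = MC and taking the root on the rising branch gives Q* = 9.
TR = 214·9 = 1926. TC = 1558 + 468 = 2026. Profit = 1926 − 2026 = -£100.
Shutting down would mean losing the fixed cost of £1558, so operating at a loss of £100 is better by £1458.

Profit = -£100 at Q = 9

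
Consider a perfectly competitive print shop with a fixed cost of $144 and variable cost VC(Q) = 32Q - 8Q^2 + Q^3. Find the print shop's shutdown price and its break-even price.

AVC = 32 - 8Q + Q^2; minimized at Q = 4, giving min AVC = $16. That is the shutdown price.
ATC = 144/Q + 32 - 8Q + Q^2. Setting dATC/dQ = −144/Q^2 − 8 + 2Q = 0 gives Q = 6 (since 2·6^3 − 8·6^2 = 144).
min ATC = 144/6 + 32 − 8·6 + 6^2 = $44. That is the break-even price.
For $16 ≤ P < $44 the firm produces at a loss; below $16 it shuts down.

Shutdown price = $16; break-even price = $44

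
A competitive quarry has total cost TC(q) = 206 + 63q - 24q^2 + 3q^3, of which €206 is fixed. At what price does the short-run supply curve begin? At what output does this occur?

€15 per unit, at q = 4

The firm shuts down when price falls below the minimum of average variable cost. AVC = VC/q = 63 - 24q + 3q^2.
dAVC/dq = -24 + 6q = 0 gives q = 4. min AVC = 63 - 24·4 + 3·4^2 = 15.
So the shutdown price is €15.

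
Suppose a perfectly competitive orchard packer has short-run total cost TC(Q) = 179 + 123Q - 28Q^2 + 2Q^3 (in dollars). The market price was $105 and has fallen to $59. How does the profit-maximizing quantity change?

MC = 123 - 56Q + 6Q^2; the shutdown threshold is min AVC = $25 (at Q = 7).
At P = $105 ≥ min AVC, set P = MC on the rising branch: Q = 9.
At P = $59 ≥ min AVC, set P = MC: Q = 8. The firm stays open but cuts output.

Output falls from 9 to 8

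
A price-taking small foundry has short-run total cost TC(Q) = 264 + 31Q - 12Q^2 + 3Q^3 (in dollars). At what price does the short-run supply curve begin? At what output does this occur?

The shutdown price is the minimum of AVC. VC = 31Q - 12Q^2 + 3Q^3, so AVC = 31 - 12Q + 3Q^2.
dAVC/dQ = -12 + 6Q = 0 gives Q = 2. min AVC = 31 - 12·2 + 3·2^2 = 19.
So the shutdown price is $19.

$19 per unit, at Q = 2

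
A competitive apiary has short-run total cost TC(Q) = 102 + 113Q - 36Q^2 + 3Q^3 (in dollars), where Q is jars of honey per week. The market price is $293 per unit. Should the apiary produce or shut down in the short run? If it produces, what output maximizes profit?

Variable cost is VC = 113Q - 36Q^2 + 3Q^3, so AVC = VC/Q = 113 - 36Q + 3Q^2 and MC = dTC/dQ = 113 - 72Q + 9Q^2.
The AVC parabola has its vertex at Q = 36/6 = 6, where AVC = 113 - 36·6 + 3·6^2 = $5.
Because $293 ≥ $5, revenue can cover variable cost; the firm operates.
Set P = MC: 293 = 113 - 72Q + 9Q^2 → -180 - 72Q + 9Q^2 = 0. The roots are Q = -2 and Q = 10; the profit-maximizing output is on the rising part of MC, so Q* = 10.
Check: AVC at Q = 10 is $53 ≤ P, so revenue covers variable cost.
Profit = P·Q − TC = 293·10 − 632 = $2298.

Produce at Q = 10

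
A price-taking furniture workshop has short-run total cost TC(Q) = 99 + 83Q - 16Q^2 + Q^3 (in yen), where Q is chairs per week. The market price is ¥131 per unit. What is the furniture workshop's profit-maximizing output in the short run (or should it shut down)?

Produce at Q = 12

Variable cost is VC = 83Q - 16Q^2 + Q^3, so AVC = VC/Q = 83 - 16Q + Q^2 and MC = dTC/dQ = 83 - 32Q + 3Q^2.
AVC hits its minimum where MC = AVC, at Q = 8, giving min AVC = 83 - 16·8 + 8^2 = ¥19.
P = ¥131 exceeds min AVC = ¥19, so the firm stays open.
Set P = MC: 131 = 83 - 32Q + 3Q^2 → -48 - 32Q + 3Q^2 = 0. The roots are Q = -4/3 and Q = 12; the profit-maximizing output is on the rising part of MC, so Q* = 12.
Check: AVC at Q = 12 is ¥35 ≤ P, so revenue covers variable cost.
Profit = P·Q − TC = 131·12 − 519 = ¥1053.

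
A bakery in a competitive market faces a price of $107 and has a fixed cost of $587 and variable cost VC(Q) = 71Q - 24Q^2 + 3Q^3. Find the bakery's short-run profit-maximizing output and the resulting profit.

AVC = 71 - 24Q + 3Q^2 has its minimum $23 at Q = 4; price $107 clears that bar, so the firm operates.
With MC = 71 - 48Q + 9Q^2, P = MC on the upward-sloping part at Q* = 6.
TR = 107·6 = 642. TC = 587 + 210 = 797. Profit = 642 − 797 = -$155.
By producing, the firm covers all variable cost plus $432 of fixed cost; shutting down would lose the full $587.

Profit = -$155 at Q = 6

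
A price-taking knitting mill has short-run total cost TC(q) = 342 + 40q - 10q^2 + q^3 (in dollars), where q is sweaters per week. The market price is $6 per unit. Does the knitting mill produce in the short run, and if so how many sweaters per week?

Variable cost is VC = 40q - 10q^2 + q^3, so AVC = VC/q = 40 - 10q + q^2 and MC = dTC/dq = 40 - 20q + 3q^2.
AVC hits its minimum where MC = AVC, at q = 5, giving min AVC = 40 - 10·5 + 5^2 = $15.
Since P = $6 < min AVC = $15, price fails to cover variable cost at any output.
Best response: produce nothing and absorb the $342 fixed cost.

Shut down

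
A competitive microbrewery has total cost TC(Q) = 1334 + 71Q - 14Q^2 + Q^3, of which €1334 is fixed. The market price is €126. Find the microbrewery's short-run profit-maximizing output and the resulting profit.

Profit = -€366 at Q = 11

AVC = 71 - 14Q + Q^2; min AVC = €22 at Q = 7. Since P = €126 ≥ min AVC, the firm produces.
With MC = 71 - 28Q + 3Q^2, P = MC on the upward-sloping part at Q* = 11.
TR = 126·11 = 1386. TC = 1334 + 418 = 1752. Profit = 1386 − 1752 = -€366.
That loss of €366 beats the €1334 the firm would lose by shutting down; producing recovers €968 of fixed cost.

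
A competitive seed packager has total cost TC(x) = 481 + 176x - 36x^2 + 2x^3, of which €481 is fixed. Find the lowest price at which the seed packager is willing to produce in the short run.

€14 per unit

The shutdown price is the minimum of AVC. VC = 176x - 36x^2 + 2x^3, so AVC = 176 - 36x + 2x^2.
At the minimum of AVC, MC = AVC. MC = 176 - 72x + 6x^2; setting MC = AVC gives 4x^2 - 36x = 0, so x = 9. min AVC = 14.
The firm shuts down for any P below €14.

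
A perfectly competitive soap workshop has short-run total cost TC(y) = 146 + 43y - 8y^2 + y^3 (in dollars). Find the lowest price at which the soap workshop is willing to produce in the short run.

The shutdown price is the minimum of AVC. VC = 43y - 8y^2 + y^3, so AVC = 43 - 8y + y^2.
At the minimum of AVC, MC = AVC. MC = 43 - 16y + 3y^2; setting MC = AVC gives 2y^2 - 8y = 0, so y = 4. min AVC = 27.
So the shutdown price is $27.

$27 per unit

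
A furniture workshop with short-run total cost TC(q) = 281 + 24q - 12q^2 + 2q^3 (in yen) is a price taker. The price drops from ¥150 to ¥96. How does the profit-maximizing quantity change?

AVC = 24 - 12q + 2q^2, minimized at q = 3 where min AVC = ¥6. MC = 24 - 24q + 6q^2.
At P = ¥150 ≥ min AVC, set P = MC on the rising branch: q = 7.
At P = ¥96 ≥ min AVC, set P = MC: q = 6. The firm stays open but cuts output.

Output falls from 7 to 6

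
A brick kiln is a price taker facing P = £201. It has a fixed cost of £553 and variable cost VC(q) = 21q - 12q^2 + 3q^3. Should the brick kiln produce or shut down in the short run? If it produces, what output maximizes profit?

Produce at q = 6

From TC, MC = TC'(q) = 21 - 24q + 9q^2 and AVC = VC/q = 21 - 12q + 3q^2.
The AVC parabola has its vertex at q = 12/6 = 2, where AVC = 21 - 12·2 + 3·2^2 = £9.
P = £201 exceeds min AVC = £9, so the firm stays open.
P = MC gives -180 - 24q + 9q^2 = 0, with roots -10/3 and 6. Take the larger (rising MC): q* = 6.
Check: AVC at q = 6 is £57 ≤ P, so revenue covers variable cost.
Profit = P·q − TC = 201·6 − 895 = £311.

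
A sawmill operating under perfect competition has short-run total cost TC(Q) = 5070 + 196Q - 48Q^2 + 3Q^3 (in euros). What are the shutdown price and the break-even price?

AVC = 196 - 48Q + 3Q^2; minimized at Q = 8, giving min AVC = €4. That is the shutdown price.
ATC = 5070/Q + 196 - 48Q + 3Q^2. Setting dATC/dQ = −5070/Q^2 − 48 + 6Q = 0 gives Q = 13 (since 6·13^3 − 48·13^2 = 5070).
min ATC = 5070/13 + 196 − 48·13 + 3·13^2 = €469. That is the break-even price.
For €4 ≤ P < €469 the firm produces at a loss; below €4 it shuts down.

Shutdown price = €4; break-even price = €469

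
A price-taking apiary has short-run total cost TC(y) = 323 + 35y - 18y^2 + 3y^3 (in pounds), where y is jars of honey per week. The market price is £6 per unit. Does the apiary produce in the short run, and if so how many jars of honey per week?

Shut down

Variable cost is VC = 35y - 18y^2 + 3y^3, so AVC = VC/y = 35 - 18y + 3y^2 and MC = dTC/dy = 35 - 36y + 9y^2.
AVC is minimized where dAVC/dy = -18 + 6y = 0, at y = 3; min AVC = 35 - 18·3 + 3·3^2 = £8.
With P < min AVC (£6 < £8), every unit sold adds to the loss.
Shutting down limits the loss to fixed cost, £323.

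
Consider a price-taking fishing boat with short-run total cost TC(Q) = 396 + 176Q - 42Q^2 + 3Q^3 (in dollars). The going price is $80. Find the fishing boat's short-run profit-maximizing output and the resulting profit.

AVC = 176 - 42Q + 3Q^2 has its minimum $29 at Q = 7; price $80 clears that bar, so the firm operates.
With MC = 176 - 84Q + 9Q^2, P = MC on the upward-sloping part at Q* = 8.
TR = 80·8 = 640. TC = 396 + 256 = 652. Profit = 640 − 652 = -$12.
That loss of $12 beats the $396 the firm would lose by shutting down; producing recovers $384 of fixed cost.

Profit = -$12 at Q = 8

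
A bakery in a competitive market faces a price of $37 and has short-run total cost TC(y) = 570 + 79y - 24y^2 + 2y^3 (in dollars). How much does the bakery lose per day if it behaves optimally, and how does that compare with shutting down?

AVC = 79 - 24y + 2y^2 has its minimum $7 at y = 6; price $37 clears that bar, so the firm operates.
MC = 79 - 48y + 6y^2. Setting P = MC and taking the root on the rising branch gives y* = 7.
TR = 37·7 = 259. TC = 570 + 63 = 633. Profit = 259 − 633 = -$374.
By producing, the firm covers all variable cost plus $196 of fixed cost; shutting down would lose the full $570.

Profit = -$374 at y = 7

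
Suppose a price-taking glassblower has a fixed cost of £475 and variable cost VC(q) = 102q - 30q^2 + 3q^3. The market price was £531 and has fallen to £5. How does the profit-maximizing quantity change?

MC = 102 - 60q + 9q^2; the shutdown threshold is min AVC = £27 (at q = 5).
With P = £531 above the shutdown price, P = MC gives q = 11.
At P = £5 < min AVC = £27, price no longer covers variable cost at any output, so the firm shuts down: q = 0.

Output falls from 11 to 0 (the firm shuts down)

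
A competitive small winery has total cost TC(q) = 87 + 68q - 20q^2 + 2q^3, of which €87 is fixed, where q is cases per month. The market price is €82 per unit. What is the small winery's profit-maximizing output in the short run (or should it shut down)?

Strip out fixed cost: VC = 68q - 20q^2 + 2q^3. Then AVC = 68 - 20q + 2q^2 and MC = 68 - 40q + 6q^2.
AVC hits its minimum where MC = AVC, at q = 5, giving min AVC = 68 - 20·5 + 2·5^2 = €18.
P = €82 exceeds min AVC = €18, so the firm stays open.
Solving P = MC: -14 - 40q + 6q^2 = 0 ⇒ q = -1/3 or 7. On the upward-sloping branch, q* = 7.
Check: AVC at q = 7 is €26 ≤ P, so revenue covers variable cost.
Profit = P·q − TC = 82·7 − 269 = €305.

Produce at q = 7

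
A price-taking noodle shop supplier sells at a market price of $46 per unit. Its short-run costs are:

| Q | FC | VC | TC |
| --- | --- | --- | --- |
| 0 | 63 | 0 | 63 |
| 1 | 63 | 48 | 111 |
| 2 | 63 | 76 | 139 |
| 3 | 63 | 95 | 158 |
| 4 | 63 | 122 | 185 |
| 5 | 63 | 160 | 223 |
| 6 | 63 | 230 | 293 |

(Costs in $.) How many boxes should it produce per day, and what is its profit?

Q = 5; profit = $7

Tabulate TR − TC: Q=0: -63; Q=1: -65; Q=2: -47; Q=3: -20; Q=4: -1; Q=5: 7; Q=6: -17.
Profit is maximized at Q = 5. AVC there is 160/5 = $32 ≤ P, so producing beats shutting down (which would give -$63).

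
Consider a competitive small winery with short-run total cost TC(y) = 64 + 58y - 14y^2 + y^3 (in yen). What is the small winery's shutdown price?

¥9 per unit

Short-run supply begins at min AVC. From VC = 58y - 14y^2 + y^3, AVC = 58 - 14y + y^2.
dAVC/dy = -14 + 2y = 0 gives y = 7. min AVC = 58 - 14·7 + 7^2 = 9.
The firm shuts down for any P below ¥9.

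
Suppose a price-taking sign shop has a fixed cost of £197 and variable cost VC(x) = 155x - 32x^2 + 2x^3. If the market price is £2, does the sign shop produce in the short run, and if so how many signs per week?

Strip out fixed cost: VC = 155x - 32x^2 + 2x^3. Then AVC = 155 - 32x + 2x^2 and MC = 155 - 64x + 6x^2.
AVC hits its minimum where MC = AVC, at x = 8, giving min AVC = 155 - 32·8 + 2·8^2 = £27.
With P < min AVC (£2 < £27), every unit sold adds to the loss.
Shutting down limits the loss to fixed cost, £197.

Shut down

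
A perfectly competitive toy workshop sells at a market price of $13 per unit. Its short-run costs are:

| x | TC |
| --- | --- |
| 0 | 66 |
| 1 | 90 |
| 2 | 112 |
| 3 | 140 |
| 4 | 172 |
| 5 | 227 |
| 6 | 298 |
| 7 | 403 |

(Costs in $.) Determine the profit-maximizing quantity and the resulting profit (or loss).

Profit at each row (π = 13x − TC): x=0: -66; x=1: -77; x=2: -86; x=3: -101; x=4: -120; x=5: -162; x=6: -220; x=7: -312.
Profit is highest at x = 0. Equivalently, the lowest AVC in the table is 46/2 ≈ $23 at x = 2, and P = $13 falls below it — price never covers variable cost, so the firm shuts down and loses only its fixed cost.

x = 0 (shut down); profit = -$66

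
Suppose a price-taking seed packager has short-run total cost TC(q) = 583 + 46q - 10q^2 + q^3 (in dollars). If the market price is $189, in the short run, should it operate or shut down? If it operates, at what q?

Produce at q = 11

Variable cost is VC = 46q - 10q^2 + q^3, so AVC = VC/q = 46 - 10q + q^2 and MC = dTC/dq = 46 - 20q + 3q^2.
The AVC parabola has its vertex at q = 10/2 = 5, where AVC = 46 - 10·5 + 5^2 = $21.
P = $189 exceeds min AVC = $21, so the firm stays open.
Solving P = MC: -143 - 20q + 3q^2 = 0 ⇒ q = -13/3 or 11. On the upward-sloping branch, q* = 11.
Check: AVC at q = 11 is $57 ≤ P, so revenue covers variable cost.
Profit = P·q − TC = 189·11 − 1210 = $869.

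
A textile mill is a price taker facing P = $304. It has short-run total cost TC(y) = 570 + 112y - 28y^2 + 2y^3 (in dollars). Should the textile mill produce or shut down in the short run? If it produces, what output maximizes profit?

Produce at y = 12

Variable cost is VC = 112y - 28y^2 + 2y^3, so AVC = VC/y = 112 - 28y + 2y^2 and MC = dTC/dy = 112 - 56y + 6y^2.
AVC is minimized where dAVC/dy = -28 + 4y = 0, at y = 7; min AVC = 112 - 28·7 + 2·7^2 = $14.
P = $304 exceeds min AVC = $14, so the firm stays open.
Set P = MC: 304 = 112 - 56y + 6y^2 → -192 - 56y + 6y^2 = 0. The roots are y = -8/3 and y = 12; the profit-maximizing output is on the rising part of MC, so y* = 12.
Check: AVC at y = 12 is $64 ≤ P, so revenue covers variable cost.
Profit = P·y − TC = 304·12 − 1338 = $2310.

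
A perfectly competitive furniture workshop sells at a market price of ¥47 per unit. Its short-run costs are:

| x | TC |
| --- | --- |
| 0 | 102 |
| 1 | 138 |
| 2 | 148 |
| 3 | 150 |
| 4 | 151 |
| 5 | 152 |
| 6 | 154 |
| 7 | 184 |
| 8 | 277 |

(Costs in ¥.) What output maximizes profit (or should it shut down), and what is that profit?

Tabulate TR − TC: x=0: -102; x=1: -91; x=2: -54; x=3: -9; x=4: 37; x=5: 83; x=6: 128; x=7: 145; x=8: 99.
Profit is maximized at x = 7. AVC there is 82/7 = ¥11.71 ≤ P, so producing beats shutting down (which would give -¥102).

x = 7; profit = ¥145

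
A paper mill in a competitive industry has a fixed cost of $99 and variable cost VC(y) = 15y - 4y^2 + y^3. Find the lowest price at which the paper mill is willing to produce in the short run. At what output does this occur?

The firm shuts down when price falls below the minimum of average variable cost. AVC = VC/y = 15 - 4y + y^2.
dAVC/dy = -4 + 2y = 0 gives y = 2. min AVC = 15 - 4·2 + 2^2 = 11.
The firm shuts down for any P below $11.

$11 per unit, at y = 2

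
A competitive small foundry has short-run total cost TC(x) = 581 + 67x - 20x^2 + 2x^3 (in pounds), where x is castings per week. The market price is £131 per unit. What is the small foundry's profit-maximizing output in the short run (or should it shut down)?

Produce at x = 8

Variable cost is VC = 67x - 20x^2 + 2x^3, so AVC = VC/x = 67 - 20x + 2x^2 and MC = dTC/dx = 67 - 40x + 6x^2.
The AVC parabola has its vertex at x = 20/4 = 5, where AVC = 67 - 20·5 + 2·5^2 = £17.
P = £131 exceeds min AVC = £17, so the firm stays open.
Set P = MC: 131 = 67 - 40x + 6x^2 → -64 - 40x + 6x^2 = 0. The roots are x = -4/3 and x = 8; the profit-maximizing output is on the rising part of MC, so x* = 8.
Check: AVC at x = 8 is £35 ≤ P, so revenue covers variable cost.
Profit = P·x − TC = 131·8 − 861 = £187.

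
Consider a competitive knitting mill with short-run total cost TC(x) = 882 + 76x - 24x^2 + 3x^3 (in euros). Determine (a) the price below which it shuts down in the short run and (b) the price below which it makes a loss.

Shutdown price = min AVC. AVC = 76 - 24x + 3x^2, with vertex at x = 4 and minimum €28.
ATC = 882/x + 76 - 24x + 3x^2. Setting dATC/dx = −882/x^2 − 24 + 6x = 0 gives x = 7 (since 6·7^3 − 24·7^2 = 882).
min ATC = 882/7 + 76 − 24·7 + 3·7^2 = €181. That is the break-even price.
For €28 ≤ P < €181 the firm produces at a loss; below €28 it shuts down.

Shutdown price = €28; break-even price = €181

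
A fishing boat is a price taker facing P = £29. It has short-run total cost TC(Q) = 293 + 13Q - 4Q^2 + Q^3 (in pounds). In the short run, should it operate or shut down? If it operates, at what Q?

From TC, MC = TC'(Q) = 13 - 8Q + 3Q^2 and AVC = VC/Q = 13 - 4Q + Q^2.
The AVC parabola has its vertex at Q = 4/2 = 2, where AVC = 13 - 4·2 + 2^2 = £9.
Because £29 ≥ £9, revenue can cover variable cost; the firm operates.
Solving P = MC: -16 - 8Q + 3Q^2 = 0 ⇒ Q = -4/3 or 4. On the upward-sloping branch, Q* = 4.
Check: AVC at Q = 4 is £13 ≤ P, so revenue covers variable cost.
Profit = P·Q − TC = 29·4 − 345 = -£229, a loss, but smaller than the £293 fixed cost the firm would lose by shutting down.

Produce at Q = 4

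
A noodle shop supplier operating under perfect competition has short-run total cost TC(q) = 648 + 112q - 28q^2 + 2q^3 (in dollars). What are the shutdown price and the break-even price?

Shutdown price = $14; break-even price = $94

AVC = 112 - 28q + 2q^2; minimized at q = 7, giving min AVC = $14. That is the shutdown price.
ATC = 648/q + 112 - 28q + 2q^2. Setting dATC/dq = −648/q^2 − 28 + 4q = 0 gives q = 9 (since 4·9^3 − 28·9^2 = 648).
min ATC = 648/9 + 112 − 28·9 + 2·9^2 = $94. That is the break-even price.
Between these two prices the firm operates at a loss; above $94 it earns a profit.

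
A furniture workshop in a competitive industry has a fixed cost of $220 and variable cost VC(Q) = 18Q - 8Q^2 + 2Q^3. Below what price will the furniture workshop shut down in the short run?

Short-run supply begins at min AVC. From VC = 18Q - 8Q^2 + 2Q^3, AVC = 18 - 8Q + 2Q^2.
dAVC/dQ = -8 + 4Q = 0 gives Q = 2. min AVC = 18 - 8·2 + 2·2^2 = 10.
For P < $10 the firm produces nothing.

$10 per unit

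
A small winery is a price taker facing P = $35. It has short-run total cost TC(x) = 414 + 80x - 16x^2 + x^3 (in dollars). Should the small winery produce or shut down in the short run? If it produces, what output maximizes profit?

From TC, MC = TC'(x) = 80 - 32x + 3x^2 and AVC = VC/x = 80 - 16x + x^2.
AVC is minimized where dAVC/dx = -16 + 2x = 0, at x = 8; min AVC = 80 - 16·8 + 8^2 = $16.
Since P = $35 ≥ min AVC = $16, price covers variable cost and the firm should produce.
Solving P = MC: 45 - 32x + 3x^2 = 0 ⇒ x = 5/3 or 9. On the upward-sloping branch, x* = 9.
Check: AVC at x = 9 is $17 ≤ P, so revenue covers variable cost.
Profit = P·x − TC = 35·9 − 567 = -$252, a loss, but smaller than the $414 fixed cost the firm would lose by shutting down.

Produce at x = 9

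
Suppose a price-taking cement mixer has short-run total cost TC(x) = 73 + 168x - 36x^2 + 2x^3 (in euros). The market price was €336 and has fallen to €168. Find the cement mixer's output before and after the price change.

MC = 168 - 72x + 6x^2; the shutdown threshold is min AVC = €6 (at x = 9).
At P = €336 ≥ min AVC, set P = MC on the rising branch: x = 14.
At P = €168 ≥ min AVC, set P = MC: x = 12. The firm stays open but cuts output.

Output falls from 14 to 12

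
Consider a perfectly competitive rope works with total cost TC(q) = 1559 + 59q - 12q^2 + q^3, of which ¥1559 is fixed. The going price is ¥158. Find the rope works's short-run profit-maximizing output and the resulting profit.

Profit = -¥349 at q = 11

AVC = 59 - 12q + q^2 has its minimum ¥23 at q = 6; price ¥158 clears that bar, so the firm operates.
With MC = 59 - 24q + 3q^2, P = MC on the upward-sloping part at q* = 11.
TR = 158·11 = 1738. TC = 1559 + 528 = 2087. Profit = 1738 − 2087 = -¥349.
That loss of ¥349 beats the ¥1559 the firm would lose by shutting down; producing recovers ¥1210 of fixed cost.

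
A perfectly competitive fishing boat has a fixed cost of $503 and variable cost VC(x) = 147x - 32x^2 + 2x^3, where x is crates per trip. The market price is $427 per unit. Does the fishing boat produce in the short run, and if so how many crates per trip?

Variable cost is VC = 147x - 32x^2 + 2x^3, so AVC = VC/x = 147 - 32x + 2x^2 and MC = dTC/dx = 147 - 64x + 6x^2.
AVC hits its minimum where MC = AVC, at x = 8, giving min AVC = 147 - 32·8 + 2·8^2 = $19.
Since P = $427 ≥ min AVC = $19, price covers variable cost and the firm should produce.
Solving P = MC: -280 - 64x + 6x^2 = 0 ⇒ x = -10/3 or 14. On the upward-sloping branch, x* = 14.
Check: AVC at x = 14 is $91 ≤ P, so revenue covers variable cost.
Profit = P·x − TC = 427·14 − 1777 = $4201.

Produce at x = 14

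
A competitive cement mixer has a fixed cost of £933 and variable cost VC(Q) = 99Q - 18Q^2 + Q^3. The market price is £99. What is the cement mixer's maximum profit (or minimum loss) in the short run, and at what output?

Profit = -£69 at Q = 12

AVC = 99 - 18Q + Q^2 has its minimum £18 at Q = 9; price £99 clears that bar, so the firm operates.
MC = 99 - 36Q + 3Q^2. Setting P = MC and taking the root on the rising branch gives Q* = 12.
TR = 99·12 = 1188. TC = 933 + 324 = 1257. Profit = 1188 − 1257 = -£69.
That loss of £69 beats the £933 the firm would lose by shutting down; producing recovers £864 of fixed cost.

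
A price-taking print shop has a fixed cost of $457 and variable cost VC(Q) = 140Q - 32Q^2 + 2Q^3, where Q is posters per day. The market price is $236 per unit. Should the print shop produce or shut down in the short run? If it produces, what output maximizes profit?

From TC, MC = TC'(Q) = 140 - 64Q + 6Q^2 and AVC = VC/Q = 140 - 32Q + 2Q^2.
AVC hits its minimum where MC = AVC, at Q = 8, giving min AVC = 140 - 32·8 + 2·8^2 = $12.
P = $236 exceeds min AVC = $12, so the firm stays open.
Solving P = MC: -96 - 64Q + 6Q^2 = 0 ⇒ Q = -4/3 or 12. On the upward-sloping branch, Q* = 12.
Check: AVC at Q = 12 is $44 ≤ P, so revenue covers variable cost.
Profit = P·Q − TC = 236·12 − 985 = $1847.

Produce at Q = 12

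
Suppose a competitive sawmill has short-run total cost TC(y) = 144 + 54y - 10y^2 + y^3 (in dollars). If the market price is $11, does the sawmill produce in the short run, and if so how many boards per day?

Shut down

From TC, MC = TC'(y) = 54 - 20y + 3y^2 and AVC = VC/y = 54 - 10y + y^2.
AVC is minimized where dAVC/dy = -10 + 2y = 0, at y = 5; min AVC = 54 - 10·5 + 5^2 = $29.
Since P = $11 < min AVC = $29, price fails to cover variable cost at any output.
Shutting down limits the loss to fixed cost, $144.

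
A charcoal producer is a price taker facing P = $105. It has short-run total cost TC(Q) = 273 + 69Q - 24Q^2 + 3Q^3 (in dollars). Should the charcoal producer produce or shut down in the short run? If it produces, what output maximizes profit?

Strip out fixed cost: VC = 69Q - 24Q^2 + 3Q^3. Then AVC = 69 - 24Q + 3Q^2 and MC = 69 - 48Q + 9Q^2.
AVC is minimized where dAVC/dQ = -24 + 6Q = 0, at Q = 4; min AVC = 69 - 24·4 + 3·4^2 = $21.
Because $105 ≥ $21, revenue can cover variable cost; the firm operates.
Set P = MC: 105 = 69 - 48Q + 9Q^2 → -36 - 48Q + 9Q^2 = 0. The roots are Q = -2/3 and Q = 6; the profit-maximizing output is on the rising part of MC, so Q* = 6.
Check: AVC at Q = 6 is $33 ≤ P, so revenue covers variable cost.
Profit = P·Q − TC = 105·6 − 471 = $159.

Produce at Q = 6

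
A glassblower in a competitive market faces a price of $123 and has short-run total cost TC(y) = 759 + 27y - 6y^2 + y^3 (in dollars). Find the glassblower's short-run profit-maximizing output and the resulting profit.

AVC = 27 - 6y + y^2 has its minimum $18 at y = 3; price $123 clears that bar, so the firm operates.
MC = 27 - 12y + 3y^2. Setting P = MC and taking the root on the rising branch gives y* = 8.
TR = 123·8 = 984. TC = 759 + 344 = 1103. Profit = 984 − 1103 = -$119.
Shutting down would mean losing the fixed cost of $759, so operating at a loss of $119 is better by $640.

Profit = -$119 at y = 8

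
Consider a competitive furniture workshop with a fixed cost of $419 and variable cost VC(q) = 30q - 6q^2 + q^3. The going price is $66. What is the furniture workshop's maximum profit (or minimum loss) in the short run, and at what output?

Profit = -$203 at q = 6

AVC = 30 - 6q + q^2; min AVC = $21 at q = 3. Since P = $66 ≥ min AVC, the firm produces.
With MC = 30 - 12q + 3q^2, P = MC on the upward-sloping part at q* = 6.
TR = 66·6 = 396. TC = 419 + 180 = 599. Profit = 396 − 599 = -$203.
By producing, the firm covers all variable cost plus $216 of fixed cost; shutting down would lose the full $419.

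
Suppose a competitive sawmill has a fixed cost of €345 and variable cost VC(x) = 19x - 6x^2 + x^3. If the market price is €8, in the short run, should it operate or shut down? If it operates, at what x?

Shut down

From TC, MC = TC'(x) = 19 - 12x + 3x^2 and AVC = VC/x = 19 - 6x + x^2.
The AVC parabola has its vertex at x = 6/2 = 3, where AVC = 19 - 6·3 + 3^2 = €10.
Since P = €8 < min AVC = €10, price fails to cover variable cost at any output.
The firm minimizes its loss by shutting down and losing only its fixed cost of €345.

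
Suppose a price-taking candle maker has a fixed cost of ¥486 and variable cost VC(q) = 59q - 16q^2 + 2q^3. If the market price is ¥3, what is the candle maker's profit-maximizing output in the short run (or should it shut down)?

Shut down

Variable cost is VC = 59q - 16q^2 + 2q^3, so AVC = VC/q = 59 - 16q + 2q^2 and MC = dTC/dq = 59 - 32q + 6q^2.
The AVC parabola has its vertex at q = 16/4 = 4, where AVC = 59 - 16·4 + 2·4^2 = ¥27.
P = ¥3 lies below min AVC = ¥27; no output level covers variable cost.
The firm minimizes its loss by shutting down and losing only its fixed cost of ¥486.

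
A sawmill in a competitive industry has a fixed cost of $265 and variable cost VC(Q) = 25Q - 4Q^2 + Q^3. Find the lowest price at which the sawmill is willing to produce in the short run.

Short-run supply begins at min AVC. From VC = 25Q - 4Q^2 + Q^3, AVC = 25 - 4Q + Q^2.
dAVC/dQ = -4 + 2Q = 0 gives Q = 2. min AVC = 25 - 4·2 + 2^2 = 21.
For P < $21 the firm produces nothing.

$21 per unit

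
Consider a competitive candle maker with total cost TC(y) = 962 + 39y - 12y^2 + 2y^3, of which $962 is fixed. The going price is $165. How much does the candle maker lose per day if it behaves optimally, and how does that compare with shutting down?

AVC = 39 - 12y + 2y^2; min AVC = $21 at y = 3. Since P = $165 ≥ min AVC, the firm produces.
MC = 39 - 24y + 6y^2. Setting P = MC and taking the root on the rising branch gives y* = 7.
TR = 165·7 = 1155. TC = 962 + 371 = 1333. Profit = 1155 − 1333 = -$178.
Shutting down would mean losing the fixed cost of $962, so operating at a loss of $178 is better by $784.

Profit = -$178 at y = 7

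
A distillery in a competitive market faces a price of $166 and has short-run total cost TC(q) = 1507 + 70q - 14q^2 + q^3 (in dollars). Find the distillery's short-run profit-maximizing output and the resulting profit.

Profit = -$67 at q = 12

AVC = 70 - 14q + q^2; min AVC = $21 at q = 7. Since P = $166 ≥ min AVC, the firm produces.
With MC = 70 - 28q + 3q^2, P = MC on the upward-sloping part at q* = 12.
TR = 166·12 = 1992. TC = 1507 + 552 = 2059. Profit = 1992 − 2059 = -$67.
By producing, the firm covers all variable cost plus $1440 of fixed cost; shutting down would lose the full $1507.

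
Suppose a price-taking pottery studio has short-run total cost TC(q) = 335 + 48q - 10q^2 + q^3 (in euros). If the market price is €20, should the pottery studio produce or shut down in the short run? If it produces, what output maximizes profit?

Shut down

Strip out fixed cost: VC = 48q - 10q^2 + q^3. Then AVC = 48 - 10q + q^2 and MC = 48 - 20q + 3q^2.
The AVC parabola has its vertex at q = 10/2 = 5, where AVC = 48 - 10·5 + 5^2 = €23.
Since P = €20 < min AVC = €23, price fails to cover variable cost at any output.
The firm minimizes its loss by shutting down and losing only its fixed cost of €335.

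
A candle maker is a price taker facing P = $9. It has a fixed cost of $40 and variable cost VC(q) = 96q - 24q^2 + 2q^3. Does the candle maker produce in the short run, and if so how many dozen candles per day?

Shut down

Variable cost is VC = 96q - 24q^2 + 2q^3, so AVC = VC/q = 96 - 24q + 2q^2 and MC = dTC/dq = 96 - 48q + 6q^2.
AVC hits its minimum where MC = AVC, at q = 6, giving min AVC = 96 - 24·6 + 2·6^2 = $24.
Since P = $9 < min AVC = $24, price fails to cover variable cost at any output.
The firm minimizes its loss by shutting down and losing only its fixed cost of $40.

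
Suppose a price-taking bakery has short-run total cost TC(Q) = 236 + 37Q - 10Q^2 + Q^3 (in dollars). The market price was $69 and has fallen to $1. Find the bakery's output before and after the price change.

Output falls from 8 to 0 (the firm shuts down)

MC = 37 - 20Q + 3Q^2; the shutdown threshold is min AVC = $12 (at Q = 5).
At P = $69 ≥ min AVC, set P = MC on the rising branch: Q = 8.
At P = $1 < min AVC = $12, price no longer covers variable cost at any output, so the firm shuts down: Q = 0.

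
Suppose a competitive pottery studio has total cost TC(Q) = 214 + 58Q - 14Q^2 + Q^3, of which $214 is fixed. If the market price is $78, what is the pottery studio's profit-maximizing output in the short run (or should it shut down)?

Variable cost is VC = 58Q - 14Q^2 + Q^3, so AVC = VC/Q = 58 - 14Q + Q^2 and MC = dTC/dQ = 58 - 28Q + 3Q^2.
The AVC parabola has its vertex at Q = 14/2 = 7, where AVC = 58 - 14·7 + 7^2 = $9.
P = $78 exceeds min AVC = $9, so the firm stays open.
P = MC gives -20 - 28Q + 3Q^2 = 0, with roots -2/3 and 10. Take the larger (rising MC): Q* = 10.
Check: AVC at Q = 10 is $18 ≤ P, so revenue covers variable cost.
Profit = P·Q − TC = 78·10 − 394 = $386.

Produce at Q = 10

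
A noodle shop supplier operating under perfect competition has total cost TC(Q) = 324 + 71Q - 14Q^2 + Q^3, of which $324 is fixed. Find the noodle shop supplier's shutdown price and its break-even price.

Shutdown price = min AVC. AVC = 71 - 14Q + Q^2, with vertex at Q = 7 and minimum $22.
ATC = 324/Q + 71 - 14Q + Q^2. Setting dATC/dQ = −324/Q^2 − 14 + 2Q = 0 gives Q = 9 (since 2·9^3 − 14·9^2 = 324).
min ATC = 324/9 + 71 − 14·9 + 9^2 = $62. That is the break-even price.
Between these two prices the firm operates at a loss; above $62 it earns a profit.

Shutdown price = $22; break-even price = $62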